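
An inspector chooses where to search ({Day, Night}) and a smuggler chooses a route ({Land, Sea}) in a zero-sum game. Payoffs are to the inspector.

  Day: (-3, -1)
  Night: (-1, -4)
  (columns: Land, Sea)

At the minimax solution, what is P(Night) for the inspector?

2/5

Row minima: Day → -3, Night → -4; maximin = -3.
Column maxima: Land → -1, Sea → -1; minimax = -1.
-3 ≠ -1, so there is no saddle point; optimal play is mixed.
Let the inspector play Day with probability p. Expected payoff against Land: (-3)p + (-1)(1−p) = −2p − 1; against Sea: (-1)p + (-4)(1−p) = 3p − 4.
Setting these equal: −2p − 1 = 3p − 4 ⇒ −5p = -3 ⇒ p = 3/5, and the value is (-2)·(3/5) − 1 = -11/5.
For the smuggler: with q = P(Land), equating Day's and Night's payoffs gives −2q − 1 = 3q − 4 ⇒ q = 3/5.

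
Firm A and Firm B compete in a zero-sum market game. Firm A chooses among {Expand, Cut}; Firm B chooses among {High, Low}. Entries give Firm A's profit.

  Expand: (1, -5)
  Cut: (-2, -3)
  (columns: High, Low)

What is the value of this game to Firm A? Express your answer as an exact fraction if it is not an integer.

Row minima: Expand → -5, Cut → -3; maximin = -3.
Column maxima: High → 1, Low → -3; minimax = -3.
Since maximin = minimax = -3, there is a saddle point and the value is -3.

-3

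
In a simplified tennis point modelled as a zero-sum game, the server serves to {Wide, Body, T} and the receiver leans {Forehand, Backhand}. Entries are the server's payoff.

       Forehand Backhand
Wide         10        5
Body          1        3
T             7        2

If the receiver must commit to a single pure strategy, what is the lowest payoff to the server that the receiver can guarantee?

5

Column maxima: Forehand → 10, Backhand → 5.
The smallest of these is 5.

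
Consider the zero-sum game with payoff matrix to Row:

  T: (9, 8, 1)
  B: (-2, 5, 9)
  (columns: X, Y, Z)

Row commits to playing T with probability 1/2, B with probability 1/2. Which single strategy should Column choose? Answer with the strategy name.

If Column plays X, Row's expected payoff is (1/2)·9 + (1/2)·(-2) = 7/2.
If Column plays Y, Row's expected payoff is (1/2)·8 + (1/2)·5 = 13/2.
If Column plays Z, Row's expected payoff is (1/2)·1 + (1/2)·9 = 5.
Column minimizes Row's payoff; the smallest is 7/2, so the best response is X.

X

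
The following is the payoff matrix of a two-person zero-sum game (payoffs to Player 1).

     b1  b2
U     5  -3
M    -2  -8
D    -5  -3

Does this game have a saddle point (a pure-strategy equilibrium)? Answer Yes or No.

Row minima: U → -3, M → -8, D → -5; maximin = -3.
Column maxima: b1 → 5, b2 → -3; minimax = -3.
maximin = minimax = -3, so a saddle point exists.

Yes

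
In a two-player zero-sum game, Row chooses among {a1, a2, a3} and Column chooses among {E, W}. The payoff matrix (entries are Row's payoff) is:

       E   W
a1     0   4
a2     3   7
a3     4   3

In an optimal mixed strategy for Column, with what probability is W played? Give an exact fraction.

1/5

Row minima: a1 → 0, a2 → 3, a3 → 3; maximin = 3.
Column maxima: E → 4, W → 7; minimax = 4.
3 ≠ 4, so there is no saddle point; optimal play is mixed.
a1 is strictly dominated by a2, so Row never plays it.
On the remaining 2×2 (a2, a3 vs E, W):
Let Row play a2 with probability p. Expected payoff against E: 3p + 4(1−p) = −p + 4; against W: 7p + 3(1−p) = 4p + 3.
Setting these equal: −p + 4 = 4p + 3 ⇒ −5p = -1 ⇒ p = 1/5, and the value is (-1)·(1/5) + 4 = 19/5.
For Column: with q = P(E), equating a2's and a3's payoffs gives −4q + 7 = q + 3 ⇒ q = 4/5.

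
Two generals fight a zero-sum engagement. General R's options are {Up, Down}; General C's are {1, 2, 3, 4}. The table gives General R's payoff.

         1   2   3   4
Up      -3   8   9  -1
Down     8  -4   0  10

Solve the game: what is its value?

52/23

Row minima: Up → -3, Down → -4; maximin = -3.
Column maxima: 1 → 8, 2 → 8, 3 → 9, 4 → 10; minimax = 8.
-3 ≠ 8, so there is no saddle point; optimal play is mixed.
3 is strictly dominated by 2 (it gives General R strictly more in every row), so General C never plays it.
4 is strictly dominated by 1 (it gives General R strictly more in every row), so General C never plays it.
On the remaining 2×2 (Up, Down vs 1, 2):
Let General R play Up with probability p. Expected payoff against 1: (-3)p + 8(1−p) = −11p + 8; against 2: 8p + (-4)(1−p) = 12p − 4.
Setting these equal: −11p + 8 = 12p − 4 ⇒ −23p = -12 ⇒ p = 12/23, and the value is (-11)·(12/23) + 8 = 52/23.
For General C: with q = P(1), equating Up's and Down's payoffs gives −11q + 8 = 12q − 4 ⇒ q = 12/23.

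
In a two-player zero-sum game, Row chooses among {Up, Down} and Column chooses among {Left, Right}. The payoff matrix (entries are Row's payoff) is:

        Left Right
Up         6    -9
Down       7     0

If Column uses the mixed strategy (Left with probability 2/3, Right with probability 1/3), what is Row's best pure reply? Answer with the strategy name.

Expected payoff of Up: (2/3)·6 + (1/3)·(-9) = 1.
Expected payoff of Down: (2/3)·7 + (1/3)·0 = 14/3.
The largest is 14/3, so Row's best response is Down.

Down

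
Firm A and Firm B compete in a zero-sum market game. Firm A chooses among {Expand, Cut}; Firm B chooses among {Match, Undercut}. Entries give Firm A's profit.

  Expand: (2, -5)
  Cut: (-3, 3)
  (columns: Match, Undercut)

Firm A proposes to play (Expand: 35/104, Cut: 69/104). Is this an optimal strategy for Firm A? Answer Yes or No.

Against Match this mix gives (35/104)·2 + (69/104)·(-3) = -137/104.
Against Undercut this mix gives (35/104)·(-5) + (69/104)·3 = 4/13.
Firm B will play Match, holding Firm A to -137/104. Shifting weight toward the row that does better against Match would raise this floor (the equalizing mix achieves -9/13 against both Match and Undercut), so the proposed strategy is not optimal.

No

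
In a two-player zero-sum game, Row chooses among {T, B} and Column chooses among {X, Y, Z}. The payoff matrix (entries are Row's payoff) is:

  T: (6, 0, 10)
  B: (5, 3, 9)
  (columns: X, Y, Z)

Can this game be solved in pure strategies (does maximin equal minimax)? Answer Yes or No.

Row minima: T → 0, B → 3; maximin = 3.
Column maxima: X → 6, Y → 3, Z → 10; minimax = 3.
maximin = minimax = 3, so a saddle point exists.

Yes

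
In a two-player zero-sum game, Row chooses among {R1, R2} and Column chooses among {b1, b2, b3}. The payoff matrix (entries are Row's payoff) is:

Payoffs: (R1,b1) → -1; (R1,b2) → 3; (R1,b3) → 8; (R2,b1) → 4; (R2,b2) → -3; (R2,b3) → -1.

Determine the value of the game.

Row minima: R1 → -1, R2 → -3; maximin = -1.
Column maxima: b1 → 4, b2 → 3, b3 → 8; minimax = 3.
-1 ≠ 3, so there is no saddle point; optimal play is mixed.
b3 is strictly dominated by b2 (it gives Row strictly more in every row), so Column never plays it.
On the remaining 2×2 (R1, R2 vs b1, b2):
Let Row play R1 with probability p. Expected payoff against b1: (-1)p + 4(1−p) = −5p + 4; against b2: 3p + (-3)(1−p) = 6p − 3.
Setting these equal: −5p + 4 = 6p − 3 ⇒ −11p = -7 ⇒ p = 7/11, and the value is (-5)·(7/11) + 4 = 9/11.
For Column: with q = P(b1), equating R1's and R2's payoffs gives −4q + 3 = 7q − 3 ⇒ q = 6/11.

9/11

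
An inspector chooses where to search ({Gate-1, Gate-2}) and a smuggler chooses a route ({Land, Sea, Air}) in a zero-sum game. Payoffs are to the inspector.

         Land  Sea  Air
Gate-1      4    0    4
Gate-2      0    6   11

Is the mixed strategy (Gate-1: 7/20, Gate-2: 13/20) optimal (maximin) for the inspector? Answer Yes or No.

No

Against Land this mix gives (7/20)·4 + (13/20)·0 = 7/5.
Against Sea this mix gives (7/20)·0 + (13/20)·6 = 39/10.
Against Air this mix gives (7/20)·4 + (13/20)·11 = 171/20.
The smuggler will play Land, holding the inspector to 7/5. Shifting weight toward the row that does better against Land would raise this floor (the equalizing mix achieves 12/5 against both Land and Sea), so the proposed strategy is not optimal.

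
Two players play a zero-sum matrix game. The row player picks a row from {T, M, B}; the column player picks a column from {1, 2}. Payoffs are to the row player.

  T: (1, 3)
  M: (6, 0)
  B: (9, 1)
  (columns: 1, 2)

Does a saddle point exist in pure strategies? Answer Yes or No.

Row minima: T → 1, M → 0, B → 1; maximin = 1.
Column maxima: 1 → 9, 2 → 3; minimax = 3.
1 ≠ 3, so no pure-strategy equilibrium exists.

No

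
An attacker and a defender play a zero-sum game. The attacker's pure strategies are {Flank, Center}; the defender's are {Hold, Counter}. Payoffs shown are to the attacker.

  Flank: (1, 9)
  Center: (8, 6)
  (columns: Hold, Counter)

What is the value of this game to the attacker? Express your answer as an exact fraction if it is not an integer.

Row minima: Flank → 1, Center → 6; maximin = 6.
Column maxima: Hold → 8, Counter → 9; minimax = 8.
6 ≠ 8, so there is no saddle point; optimal play is mixed.
Let the attacker play Flank with probability p. Expected payoff against Hold: 1p + 8(1−p) = −7p + 8; against Counter: 9p + 6(1−p) = 3p + 6.
Setting these equal: −7p + 8 = 3p + 6 ⇒ −10p = -2 ⇒ p = 1/5, and the value is (-7)·(1/5) + 8 = 33/5.
For the defender: with q = P(Hold), equating Flank's and Center's payoffs gives −8q + 9 = 2q + 6 ⇒ q = 3/10.

33/5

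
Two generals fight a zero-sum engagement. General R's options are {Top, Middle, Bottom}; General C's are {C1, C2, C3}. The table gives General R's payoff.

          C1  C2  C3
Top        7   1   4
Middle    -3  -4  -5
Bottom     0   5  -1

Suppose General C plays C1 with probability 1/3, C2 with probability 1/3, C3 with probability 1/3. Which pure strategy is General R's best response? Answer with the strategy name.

Top

Expected payoff of Top: (1/3)·7 + (1/3)·1 + (1/3)·4 = 4.
Expected payoff of Middle: (1/3)·(-3) + (1/3)·(-4) + (1/3)·(-5) = -4.
Expected payoff of Bottom: (1/3)·0 + (1/3)·5 + (1/3)·(-1) = 4/3.
The largest is 4, so General R's best response is Top.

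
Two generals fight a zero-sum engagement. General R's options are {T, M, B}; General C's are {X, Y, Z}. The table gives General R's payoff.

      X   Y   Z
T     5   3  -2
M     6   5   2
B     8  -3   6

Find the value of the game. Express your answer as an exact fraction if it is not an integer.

Row minima: T → -2, M → 2, B → -3; maximin = 2.
Column maxima: X → 8, Y → 5, Z → 6; minimax = 5.
2 ≠ 5, so there is no saddle point; optimal play is mixed.
T is strictly dominated by M, so General R never plays it.
X is strictly dominated by Y (it gives General R strictly more in every row), so General C never plays it.
On the remaining 2×2 (M, B vs Y, Z):
Let General R play M with probability p. Expected payoff against Y: 5p + (-3)(1−p) = 8p − 3; against Z: 2p + 6(1−p) = −4p + 6.
Setting these equal: 8p − 3 = −4p + 6 ⇒ 12p = 9 ⇒ p = 3/4, and the value is (8)·(3/4) − 3 = 3.
For General C: with q = P(Y), equating M's and B's payoffs gives 3q + 2 = −9q + 6 ⇒ q = 1/3.

3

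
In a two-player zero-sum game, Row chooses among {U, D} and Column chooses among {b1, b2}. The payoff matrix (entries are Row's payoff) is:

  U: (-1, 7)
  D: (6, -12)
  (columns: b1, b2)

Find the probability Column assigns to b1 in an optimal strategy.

19/26

Row minima: U → -1, D → -12; maximin = -1.
Column maxima: b1 → 6, b2 → 7; minimax = 6.
-1 ≠ 6, so there is no saddle point; optimal play is mixed.
Let Row play U with probability p. Expected payoff against b1: (-1)p + 6(1−p) = −7p + 6; against b2: 7p + (-12)(1−p) = 19p − 12.
Setting these equal: −7p + 6 = 19p − 12 ⇒ −26p = -18 ⇒ p = 9/13, and the value is (-7)·(9/13) + 6 = 15/13.
For Column: with q = P(b1), equating U's and D's payoffs gives −8q + 7 = 18q − 12 ⇒ q = 19/26.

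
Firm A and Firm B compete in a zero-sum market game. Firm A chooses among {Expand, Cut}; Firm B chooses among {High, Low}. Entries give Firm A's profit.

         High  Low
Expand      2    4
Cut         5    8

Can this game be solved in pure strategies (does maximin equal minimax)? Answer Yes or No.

Yes

Row minima: Expand → 2, Cut → 5; maximin = 5.
Column maxima: High → 5, Low → 8; minimax = 5.
maximin = minimax = 5, so a saddle point exists.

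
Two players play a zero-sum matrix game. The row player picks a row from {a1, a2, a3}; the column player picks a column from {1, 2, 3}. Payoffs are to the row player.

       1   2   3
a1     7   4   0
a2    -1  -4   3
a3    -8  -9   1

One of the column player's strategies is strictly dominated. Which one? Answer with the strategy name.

1

2 holds the row player's payoff strictly below 1 in every row: 4 < 7, -4 < -1, -9 < -8.
So 1 is strictly dominated for the column player.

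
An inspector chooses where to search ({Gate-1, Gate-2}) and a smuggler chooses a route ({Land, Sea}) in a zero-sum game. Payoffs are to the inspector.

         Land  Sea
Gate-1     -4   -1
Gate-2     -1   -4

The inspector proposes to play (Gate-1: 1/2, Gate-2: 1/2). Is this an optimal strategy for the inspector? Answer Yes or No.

Against Land this mix gives (1/2)·(-4) + (1/2)·(-1) = -5/2.
Against Sea this mix gives (1/2)·(-1) + (1/2)·(-4) = -5/2.
All of the smuggler's active replies (Land, Sea) yield -5/2, and no column does worse for the inspector. The mix makes the smuggler indifferent and guarantees -5/2, so it is optimal.

Yes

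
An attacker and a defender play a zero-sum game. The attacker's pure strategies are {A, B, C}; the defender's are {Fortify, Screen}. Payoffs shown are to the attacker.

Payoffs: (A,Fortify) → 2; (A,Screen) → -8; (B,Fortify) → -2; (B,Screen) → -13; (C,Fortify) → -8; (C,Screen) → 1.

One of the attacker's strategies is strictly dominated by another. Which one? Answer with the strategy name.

A gives a strictly higher payoff than B against every column: 2 > -2, -8 > -13.
So B is strictly dominated and the attacker never plays it.

B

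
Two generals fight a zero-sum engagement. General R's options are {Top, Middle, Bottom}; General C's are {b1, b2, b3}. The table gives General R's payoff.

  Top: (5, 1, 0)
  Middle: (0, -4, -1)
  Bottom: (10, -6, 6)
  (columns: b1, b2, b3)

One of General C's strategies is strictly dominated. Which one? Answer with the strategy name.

b2 holds General R's payoff strictly below b1 in every row: 1 < 5, -4 < 0, -6 < 10.
So b1 is strictly dominated for General C.

b1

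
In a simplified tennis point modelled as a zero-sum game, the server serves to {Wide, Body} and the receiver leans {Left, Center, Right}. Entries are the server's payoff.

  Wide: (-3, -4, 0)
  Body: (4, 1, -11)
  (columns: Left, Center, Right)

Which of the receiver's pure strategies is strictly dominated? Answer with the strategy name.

Left

Center holds the server's payoff strictly below Left in every row: -4 < -3, 1 < 4.
So Left is strictly dominated for the receiver.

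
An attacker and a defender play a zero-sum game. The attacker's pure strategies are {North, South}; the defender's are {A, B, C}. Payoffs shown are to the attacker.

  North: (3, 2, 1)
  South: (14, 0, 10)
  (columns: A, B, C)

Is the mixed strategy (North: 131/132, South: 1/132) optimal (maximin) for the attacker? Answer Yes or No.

Against A this mix gives (131/132)·3 + (1/132)·14 = 37/12.
Against B this mix gives (131/132)·2 + (1/132)·0 = 131/66.
Against C this mix gives (131/132)·1 + (1/132)·10 = 47/44.
The defender will play C, holding the attacker to 47/44. Shifting weight toward the row that does better against C would raise this floor (the equalizing mix achieves 20/11 against both C and B), so the proposed strategy is not optimal.

No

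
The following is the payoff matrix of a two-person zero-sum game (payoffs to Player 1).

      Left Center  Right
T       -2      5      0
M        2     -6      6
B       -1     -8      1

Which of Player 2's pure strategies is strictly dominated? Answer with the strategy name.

Right

Left holds Player 1's payoff strictly below Right in every row: -2 < 0, 2 < 6, -1 < 1.
So Right is strictly dominated for Player 2.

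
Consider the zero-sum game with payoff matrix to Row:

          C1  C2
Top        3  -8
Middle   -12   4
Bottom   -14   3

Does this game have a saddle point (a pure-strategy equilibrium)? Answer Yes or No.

No

Row minima: Top → -8, Middle → -12, Bottom → -14; maximin = -8.
Column maxima: C1 → 3, C2 → 4; minimax = 3.
-8 ≠ 3, so no pure-strategy equilibrium exists.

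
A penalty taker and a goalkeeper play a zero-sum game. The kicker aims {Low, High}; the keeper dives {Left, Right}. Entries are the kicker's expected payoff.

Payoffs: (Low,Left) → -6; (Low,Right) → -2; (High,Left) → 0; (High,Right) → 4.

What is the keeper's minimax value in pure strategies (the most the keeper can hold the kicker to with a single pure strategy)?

0

Column maxima: Left → 0, Right → 4.
The smallest of these is 0.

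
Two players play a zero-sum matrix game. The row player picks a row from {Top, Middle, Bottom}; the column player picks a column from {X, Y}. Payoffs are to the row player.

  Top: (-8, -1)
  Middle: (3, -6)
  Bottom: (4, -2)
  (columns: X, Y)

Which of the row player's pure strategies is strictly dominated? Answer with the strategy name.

Bottom gives a strictly higher payoff than Middle against every column: 4 > 3, -2 > -6.
So Middle is strictly dominated and the row player never plays it.

Middle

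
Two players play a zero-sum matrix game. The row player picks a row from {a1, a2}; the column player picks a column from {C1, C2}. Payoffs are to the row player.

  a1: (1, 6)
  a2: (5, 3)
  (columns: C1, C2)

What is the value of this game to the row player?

Row minima: a1 → 1, a2 → 3; maximin = 3.
Column maxima: C1 → 5, C2 → 6; minimax = 5.
3 ≠ 5, so there is no saddle point; optimal play is mixed.
Let the row player play a1 with probability p. Expected payoff against C1: 1p + 5(1−p) = −4p + 5; against C2: 6p + 3(1−p) = 3p + 3.
Setting these equal: −4p + 5 = 3p + 3 ⇒ −7p = -2 ⇒ p = 2/7, and the value is (-4)·(2/7) + 5 = 27/7.
For the column player: with q = P(C1), equating a1's and a2's payoffs gives −5q + 6 = 2q + 3 ⇒ q = 3/7.

27/7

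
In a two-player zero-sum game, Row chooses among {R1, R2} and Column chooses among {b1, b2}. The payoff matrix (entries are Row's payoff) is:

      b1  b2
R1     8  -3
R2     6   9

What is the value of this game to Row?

45/7

Row minima: R1 → -3, R2 → 6; maximin = 6.
Column maxima: b1 → 8, b2 → 9; minimax = 8.
6 ≠ 8, so there is no saddle point; optimal play is mixed.
Let Row play R1 with probability p. Expected payoff against b1: 8p + 6(1−p) = 2p + 6; against b2: (-3)p + 9(1−p) = −12p + 9.
Setting these equal: 2p + 6 = −12p + 9 ⇒ 14p = 3 ⇒ p = 3/14, and the value is (2)·(3/14) + 6 = 45/7.
For Column: with q = P(b1), equating R1's and R2's payoffs gives 11q − 3 = −3q + 9 ⇒ q = 6/7.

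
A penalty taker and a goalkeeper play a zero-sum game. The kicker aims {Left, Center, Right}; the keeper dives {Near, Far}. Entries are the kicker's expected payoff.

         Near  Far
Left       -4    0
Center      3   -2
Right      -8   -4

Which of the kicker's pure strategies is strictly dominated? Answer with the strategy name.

Right

Left gives a strictly higher payoff than Right against every column: -4 > -8, 0 > -4.
So Right is strictly dominated and the kicker never plays it.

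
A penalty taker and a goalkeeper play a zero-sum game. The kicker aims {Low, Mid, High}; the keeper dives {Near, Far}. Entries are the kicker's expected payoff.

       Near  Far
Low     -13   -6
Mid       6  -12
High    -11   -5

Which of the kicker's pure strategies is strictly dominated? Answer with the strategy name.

High gives a strictly higher payoff than Low against every column: -11 > -13, -5 > -6.
So Low is strictly dominated and the kicker never plays it.

Low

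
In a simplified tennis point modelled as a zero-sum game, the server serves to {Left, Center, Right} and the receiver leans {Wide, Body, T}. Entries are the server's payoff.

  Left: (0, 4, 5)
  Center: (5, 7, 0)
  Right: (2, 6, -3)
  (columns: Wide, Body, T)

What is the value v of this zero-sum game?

Row minima: Left → 0, Center → 0, Right → -3; maximin = 0.
Column maxima: Wide → 5, Body → 7, T → 5; minimax = 5.
0 ≠ 5, so there is no saddle point; optimal play is mixed.
Right is strictly dominated by Center, so the server never plays it.
Body is strictly dominated by Wide (it gives the server strictly more in every row), so the receiver never plays it.
On the remaining 2×2 (Left, Center vs Wide, T):
Let the server play Left with probability p. Expected payoff against Wide: 0p + 5(1−p) = −5p + 5; against T: 5p + 0(1−p) = 5p.
Setting these equal: −5p + 5 = 5p ⇒ −10p = -5 ⇒ p = 1/2, and the value is (-5)·(1/2) + 5 = 5/2.
For the receiver: with q = P(Wide), equating Left's and Center's payoffs gives −5q + 5 = 5q ⇒ q = 1/2.

5/2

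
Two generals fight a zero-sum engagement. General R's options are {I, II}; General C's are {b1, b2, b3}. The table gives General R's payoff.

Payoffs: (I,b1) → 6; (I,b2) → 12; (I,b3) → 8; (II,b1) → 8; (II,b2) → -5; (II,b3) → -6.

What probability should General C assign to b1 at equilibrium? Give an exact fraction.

7/8

Row minima: I → 6, II → -6; maximin = 6.
Column maxima: b1 → 8, b2 → 12, b3 → 8; minimax = 8.
6 ≠ 8, so there is no saddle point; optimal play is mixed.
b2 is strictly dominated by b3 (it gives General R strictly more in every row), so General C never plays it.
On the remaining 2×2 (I, II vs b1, b3):
Let General R play I with probability p. Expected payoff against b1: 6p + 8(1−p) = −2p + 8; against b3: 8p + (-6)(1−p) = 14p − 6.
Setting these equal: −2p + 8 = 14p − 6 ⇒ −16p = -14 ⇒ p = 7/8, and the value is (-2)·(7/8) + 8 = 25/4.
For General C: with q = P(b1), equating I's and II's payoffs gives −2q + 8 = 14q − 6 ⇒ q = 7/8.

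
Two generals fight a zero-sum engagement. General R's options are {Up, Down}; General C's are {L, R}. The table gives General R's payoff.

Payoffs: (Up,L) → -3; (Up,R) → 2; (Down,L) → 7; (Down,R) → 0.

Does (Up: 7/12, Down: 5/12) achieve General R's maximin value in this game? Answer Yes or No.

Yes

Against L this mix gives (7/12)·(-3) + (5/12)·7 = 7/6.
Against R this mix gives (7/12)·2 + (5/12)·0 = 7/6.
All of General C's active replies (L, R) yield 7/6, and no column does worse for General R. The mix makes General C indifferent and guarantees 7/6, so it is optimal.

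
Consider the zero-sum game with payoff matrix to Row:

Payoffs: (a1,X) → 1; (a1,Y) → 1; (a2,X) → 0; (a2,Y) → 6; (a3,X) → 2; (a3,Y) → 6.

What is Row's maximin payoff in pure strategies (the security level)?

2

Row minima: a1 → 1, a2 → 0, a3 → 2.
The best of these is 2.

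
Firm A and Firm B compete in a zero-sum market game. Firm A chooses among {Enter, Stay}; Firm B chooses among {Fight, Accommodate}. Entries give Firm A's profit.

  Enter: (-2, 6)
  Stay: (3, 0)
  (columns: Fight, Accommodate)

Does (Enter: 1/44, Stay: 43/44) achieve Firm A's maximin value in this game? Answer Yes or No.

No

Against Fight this mix gives (1/44)·(-2) + (43/44)·3 = 127/44.
Against Accommodate this mix gives (1/44)·6 + (43/44)·0 = 3/22.
Firm B will play Accommodate, holding Firm A to 3/22. Shifting weight toward the row that does better against Accommodate would raise this floor (the equalizing mix achieves 18/11 against both Accommodate and Fight), so the proposed strategy is not optimal.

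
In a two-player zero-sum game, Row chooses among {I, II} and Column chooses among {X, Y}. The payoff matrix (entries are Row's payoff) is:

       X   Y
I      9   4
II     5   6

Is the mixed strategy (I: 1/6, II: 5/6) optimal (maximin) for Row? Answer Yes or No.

Yes

Against X this mix gives (1/6)·9 + (5/6)·5 = 17/3.
Against Y this mix gives (1/6)·4 + (5/6)·6 = 17/3.
All of Column's active replies (X, Y) yield 17/3, and no column does worse for Row. The mix makes Column indifferent and guarantees 17/3, so it is optimal.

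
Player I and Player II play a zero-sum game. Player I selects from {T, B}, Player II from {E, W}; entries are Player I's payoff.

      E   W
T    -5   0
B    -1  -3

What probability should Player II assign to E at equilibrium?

Row minima: T → -5, B → -3; maximin = -3.
Column maxima: E → -1, W → 0; minimax = -1.
-3 ≠ -1, so there is no saddle point; optimal play is mixed.
Let Player I play T with probability p. Expected payoff against E: (-5)p + (-1)(1−p) = −4p − 1; against W: 0p + (-3)(1−p) = 3p − 3.
Setting these equal: −4p − 1 = 3p − 3 ⇒ −7p = -2 ⇒ p = 2/7, and the value is (-4)·(2/7) − 1 = -15/7.
For Player II: with q = P(E), equating T's and B's payoffs gives −5q = 2q − 3 ⇒ q = 3/7.

3/7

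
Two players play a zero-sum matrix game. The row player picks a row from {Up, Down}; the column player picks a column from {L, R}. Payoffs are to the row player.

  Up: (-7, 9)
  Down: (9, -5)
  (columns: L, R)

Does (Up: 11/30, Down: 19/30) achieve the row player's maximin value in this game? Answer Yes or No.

No

Against L this mix gives (11/30)·(-7) + (19/30)·9 = 47/15.
Against R this mix gives (11/30)·9 + (19/30)·(-5) = 2/15.
The column player will play R, holding the row player to 2/15. Shifting weight toward the row that does better against R would raise this floor (the equalizing mix achieves 23/15 against both R and L), so the proposed strategy is not optimal.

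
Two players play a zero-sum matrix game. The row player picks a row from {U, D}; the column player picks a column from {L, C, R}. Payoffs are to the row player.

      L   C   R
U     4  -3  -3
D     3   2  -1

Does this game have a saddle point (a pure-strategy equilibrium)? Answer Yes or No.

Row minima: U → -3, D → -1; maximin = -1.
Column maxima: L → 4, C → 2, R → -1; minimax = -1.
maximin = minimax = -1, so a saddle point exists.

Yes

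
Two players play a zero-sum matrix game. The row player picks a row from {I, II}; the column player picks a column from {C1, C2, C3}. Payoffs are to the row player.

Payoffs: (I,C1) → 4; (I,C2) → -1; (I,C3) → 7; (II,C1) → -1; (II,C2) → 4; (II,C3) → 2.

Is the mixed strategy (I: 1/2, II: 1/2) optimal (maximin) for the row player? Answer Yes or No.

Yes

Against C1 this mix gives (1/2)·4 + (1/2)·(-1) = 3/2.
Against C2 this mix gives (1/2)·(-1) + (1/2)·4 = 3/2.
Against C3 this mix gives (1/2)·7 + (1/2)·2 = 9/2.
All of the column player's active replies (C1, C2) yield 3/2, and no column does worse for the row player. The mix makes the column player indifferent and guarantees 3/2, so it is optimal.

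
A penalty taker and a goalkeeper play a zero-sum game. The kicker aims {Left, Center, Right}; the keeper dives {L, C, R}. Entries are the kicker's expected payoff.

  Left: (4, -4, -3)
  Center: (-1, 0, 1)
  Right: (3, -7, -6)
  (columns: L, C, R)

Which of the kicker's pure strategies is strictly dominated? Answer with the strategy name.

Right

Left gives a strictly higher payoff than Right against every column: 4 > 3, -4 > -7, -3 > -6.
So Right is strictly dominated and the kicker never plays it.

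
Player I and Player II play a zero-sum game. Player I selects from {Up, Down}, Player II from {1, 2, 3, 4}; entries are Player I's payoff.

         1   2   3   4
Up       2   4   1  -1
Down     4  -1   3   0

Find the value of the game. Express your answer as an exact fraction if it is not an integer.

-1/6

Row minima: Up → -1, Down → -1; maximin = -1.
Column maxima: 1 → 4, 2 → 4, 3 → 3, 4 → 0; minimax = 0.
-1 ≠ 0, so there is no saddle point; optimal play is mixed.
1 is strictly dominated by 3 (it gives Player I strictly more in every row), so Player II never plays it.
3 is strictly dominated by 4 (it gives Player I strictly more in every row), so Player II never plays it.
On the remaining 2×2 (Up, Down vs 2, 4):
Let Player I play Up with probability p. Expected payoff against 2: 4p + (-1)(1−p) = 5p − 1; against 4: (-1)p + 0(1−p) = −p.
Setting these equal: 5p − 1 = −p ⇒ 6p = 1 ⇒ p = 1/6, and the value is (5)·(1/6) − 1 = -1/6.
For Player II: with q = P(2), equating Up's and Down's payoffs gives 5q − 1 = −q ⇒ q = 1/6.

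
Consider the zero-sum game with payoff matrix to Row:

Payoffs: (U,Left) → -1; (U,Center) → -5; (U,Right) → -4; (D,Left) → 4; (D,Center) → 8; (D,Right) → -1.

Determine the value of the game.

Row minima: U → -5, D → -1; maximin = -1.
Column maxima: Left → 4, Center → 8, Right → -1; minimax = -1.
Since maximin = minimax = -1, there is a saddle point and the value is -1.

-1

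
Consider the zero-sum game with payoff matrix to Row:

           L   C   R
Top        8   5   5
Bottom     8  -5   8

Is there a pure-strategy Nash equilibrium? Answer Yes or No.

Yes

Row minima: Top → 5, Bottom → -5; maximin = 5.
Column maxima: L → 8, C → 5, R → 8; minimax = 5.
maximin = minimax = 5, so a saddle point exists.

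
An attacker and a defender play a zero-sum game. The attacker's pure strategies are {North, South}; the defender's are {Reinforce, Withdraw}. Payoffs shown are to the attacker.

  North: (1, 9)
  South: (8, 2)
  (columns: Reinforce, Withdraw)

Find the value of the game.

5

Row minima: North → 1, South → 2; maximin = 2.
Column maxima: Reinforce → 8, Withdraw → 9; minimax = 8.
2 ≠ 8, so there is no saddle point; optimal play is mixed.
Let the attacker play North with probability p. Expected payoff against Reinforce: 1p + 8(1−p) = −7p + 8; against Withdraw: 9p + 2(1−p) = 7p + 2.
Setting these equal: −7p + 8 = 7p + 2 ⇒ −14p = -6 ⇒ p = 3/7, and the value is (-7)·(3/7) + 8 = 5.
For the defender: with q = P(Reinforce), equating North's and South's payoffs gives −8q + 9 = 6q + 2 ⇒ q = 1/2.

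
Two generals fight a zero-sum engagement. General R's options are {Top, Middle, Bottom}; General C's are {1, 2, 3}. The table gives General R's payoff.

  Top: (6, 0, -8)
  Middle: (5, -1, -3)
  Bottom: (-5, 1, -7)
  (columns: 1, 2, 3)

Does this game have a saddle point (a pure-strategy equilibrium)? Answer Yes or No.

Yes

Row minima: Top → -8, Middle → -3, Bottom → -7; maximin = -3.
Column maxima: 1 → 6, 2 → 1, 3 → -3; minimax = -3.
maximin = minimax = -3, so a saddle point exists.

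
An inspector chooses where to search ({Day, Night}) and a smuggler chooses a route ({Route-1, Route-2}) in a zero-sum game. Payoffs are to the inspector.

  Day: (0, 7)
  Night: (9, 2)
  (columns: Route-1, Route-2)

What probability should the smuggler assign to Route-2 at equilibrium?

Row minima: Day → 0, Night → 2; maximin = 2.
Column maxima: Route-1 → 9, Route-2 → 7; minimax = 7.
2 ≠ 7, so there is no saddle point; optimal play is mixed.
Let the inspector play Day with probability p. Expected payoff against Route-1: 0p + 9(1−p) = −9p + 9; against Route-2: 7p + 2(1−p) = 5p + 2.
Setting these equal: −9p + 9 = 5p + 2 ⇒ −14p = -7 ⇒ p = 1/2, and the value is (-9)·(1/2) + 9 = 9/2.
For the smuggler: with q = P(Route-1), equating Day's and Night's payoffs gives −7q + 7 = 7q + 2 ⇒ q = 5/14.

9/14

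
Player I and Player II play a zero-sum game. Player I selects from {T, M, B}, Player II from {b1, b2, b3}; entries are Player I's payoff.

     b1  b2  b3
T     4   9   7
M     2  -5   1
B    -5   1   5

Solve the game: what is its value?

Row minima: T → 4, M → -5, B → -5; maximin = 4.
Column maxima: b1 → 4, b2 → 9, b3 → 7; minimax = 4.
Since maximin = minimax = 4, there is a saddle point and the value is 4.

4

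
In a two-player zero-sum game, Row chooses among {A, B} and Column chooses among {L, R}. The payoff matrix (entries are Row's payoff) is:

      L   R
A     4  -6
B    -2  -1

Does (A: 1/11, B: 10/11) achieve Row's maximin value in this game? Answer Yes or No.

Against L this mix gives (1/11)·4 + (10/11)·(-2) = -16/11.
Against R this mix gives (1/11)·(-6) + (10/11)·(-1) = -16/11.
All of Column's active replies (L, R) yield -16/11, and no column does worse for Row. The mix makes Column indifferent and guarantees -16/11, so it is optimal.

Yes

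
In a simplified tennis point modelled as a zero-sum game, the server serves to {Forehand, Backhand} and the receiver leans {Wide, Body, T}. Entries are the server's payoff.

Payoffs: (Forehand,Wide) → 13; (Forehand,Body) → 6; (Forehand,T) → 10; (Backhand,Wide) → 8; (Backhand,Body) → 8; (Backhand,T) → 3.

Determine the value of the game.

62/9

Row minima: Forehand → 6, Backhand → 3; maximin = 6.
Column maxima: Wide → 13, Body → 8, T → 10; minimax = 8.
6 ≠ 8, so there is no saddle point; optimal play is mixed.
Wide is strictly dominated by T (it gives the server strictly more in every row), so the receiver never plays it.
On the remaining 2×2 (Forehand, Backhand vs Body, T):
Let the server play Forehand with probability p. Expected payoff against Body: 6p + 8(1−p) = −2p + 8; against T: 10p + 3(1−p) = 7p + 3.
Setting these equal: −2p + 8 = 7p + 3 ⇒ −9p = -5 ⇒ p = 5/9, and the value is (-2)·(5/9) + 8 = 62/9.
For the receiver: with q = P(Body), equating Forehand's and Backhand's payoffs gives −4q + 10 = 5q + 3 ⇒ q = 7/9.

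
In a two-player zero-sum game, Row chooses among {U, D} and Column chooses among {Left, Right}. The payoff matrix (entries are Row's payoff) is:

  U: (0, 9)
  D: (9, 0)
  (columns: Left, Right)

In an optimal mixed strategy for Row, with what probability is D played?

1/2

Row minima: U → 0, D → 0; maximin = 0.
Column maxima: Left → 9, Right → 9; minimax = 9.
0 ≠ 9, so there is no saddle point; optimal play is mixed.
Let Row play U with probability p. Expected payoff against Left: 0p + 9(1−p) = −9p + 9; against Right: 9p + 0(1−p) = 9p.
Setting these equal: −9p + 9 = 9p ⇒ −18p = -9 ⇒ p = 1/2, and the value is (-9)·(1/2) + 9 = 9/2.
For Column: with q = P(Left), equating U's and D's payoffs gives −9q + 9 = 9q ⇒ q = 1/2.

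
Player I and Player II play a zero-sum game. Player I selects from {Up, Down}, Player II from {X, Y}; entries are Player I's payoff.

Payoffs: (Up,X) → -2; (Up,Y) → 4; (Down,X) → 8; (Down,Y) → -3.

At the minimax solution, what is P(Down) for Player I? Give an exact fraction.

Row minima: Up → -2, Down → -3; maximin = -2.
Column maxima: X → 8, Y → 4; minimax = 4.
-2 ≠ 4, so there is no saddle point; optimal play is mixed.
Let Player I play Up with probability p. Expected payoff against X: (-2)p + 8(1−p) = −10p + 8; against Y: 4p + (-3)(1−p) = 7p − 3.
Setting these equal: −10p + 8 = 7p − 3 ⇒ −17p = -11 ⇒ p = 11/17, and the value is (-10)·(11/17) + 8 = 26/17.
For Player II: with q = P(X), equating Up's and Down's payoffs gives −6q + 4 = 11q − 3 ⇒ q = 7/17.

6/17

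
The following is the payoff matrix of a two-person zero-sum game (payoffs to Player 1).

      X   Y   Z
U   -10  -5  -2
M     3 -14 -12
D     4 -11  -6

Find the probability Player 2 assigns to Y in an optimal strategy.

7/10

Row minima: U → -10, M → -14, D → -11; maximin = -10.
Column maxima: X → 4, Y → -5, Z → -2; minimax = -5.
-10 ≠ -5, so there is no saddle point; optimal play is mixed.
M is strictly dominated by D, so Player 1 never plays it.
Z is strictly dominated by Y (it gives Player 1 strictly more in every row), so Player 2 never plays it.
On the remaining 2×2 (U, D vs X, Y):
Let Player 1 play U with probability p. Expected payoff against X: (-10)p + 4(1−p) = −14p + 4; against Y: (-5)p + (-11)(1−p) = 6p − 11.
Setting these equal: −14p + 4 = 6p − 11 ⇒ −20p = -15 ⇒ p = 3/4, and the value is (-14)·(3/4) + 4 = -13/2.
For Player 2: with q = P(X), equating U's and D's payoffs gives −5q − 5 = 15q − 11 ⇒ q = 3/10.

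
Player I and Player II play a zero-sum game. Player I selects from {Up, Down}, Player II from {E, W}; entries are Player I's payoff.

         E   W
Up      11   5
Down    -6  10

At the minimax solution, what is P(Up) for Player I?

Row minima: Up → 5, Down → -6; maximin = 5.
Column maxima: E → 11, W → 10; minimax = 10.
5 ≠ 10, so there is no saddle point; optimal play is mixed.
Let Player I play Up with probability p. Expected payoff against E: 11p + (-6)(1−p) = 17p − 6; against W: 5p + 10(1−p) = −5p + 10.
Setting these equal: 17p − 6 = −5p + 10 ⇒ 22p = 16 ⇒ p = 8/11, and the value is (17)·(8/11) − 6 = 70/11.
For Player II: with q = P(E), equating Up's and Down's payoffs gives 6q + 5 = −16q + 10 ⇒ q = 5/22.

8/11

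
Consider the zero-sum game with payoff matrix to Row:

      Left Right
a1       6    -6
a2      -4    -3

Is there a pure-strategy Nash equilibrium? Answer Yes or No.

No

Row minima: a1 → -6, a2 → -4; maximin = -4.
Column maxima: Left → 6, Right → -3; minimax = -3.
-4 ≠ -3, so no pure-strategy equilibrium exists.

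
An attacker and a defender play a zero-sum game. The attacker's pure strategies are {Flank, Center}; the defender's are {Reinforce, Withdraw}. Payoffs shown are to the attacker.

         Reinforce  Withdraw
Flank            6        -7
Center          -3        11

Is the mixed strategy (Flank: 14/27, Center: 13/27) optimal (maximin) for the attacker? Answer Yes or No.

Against Reinforce this mix gives (14/27)·6 + (13/27)·(-3) = 5/3.
Against Withdraw this mix gives (14/27)·(-7) + (13/27)·11 = 5/3.
All of the defender's active replies (Reinforce, Withdraw) yield 5/3, and no column does worse for the attacker. The mix makes the defender indifferent and guarantees 5/3, so it is optimal.

Yes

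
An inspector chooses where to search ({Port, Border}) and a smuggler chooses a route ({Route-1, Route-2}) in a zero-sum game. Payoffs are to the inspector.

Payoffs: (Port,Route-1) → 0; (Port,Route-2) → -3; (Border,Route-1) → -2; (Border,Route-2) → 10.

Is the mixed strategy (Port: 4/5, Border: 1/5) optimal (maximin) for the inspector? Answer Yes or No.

Against Route-1 this mix gives (4/5)·0 + (1/5)·(-2) = -2/5.
Against Route-2 this mix gives (4/5)·(-3) + (1/5)·10 = -2/5.
All of the smuggler's active replies (Route-1, Route-2) yield -2/5, and no column does worse for the inspector. The mix makes the smuggler indifferent and guarantees -2/5, so it is optimal.

Yes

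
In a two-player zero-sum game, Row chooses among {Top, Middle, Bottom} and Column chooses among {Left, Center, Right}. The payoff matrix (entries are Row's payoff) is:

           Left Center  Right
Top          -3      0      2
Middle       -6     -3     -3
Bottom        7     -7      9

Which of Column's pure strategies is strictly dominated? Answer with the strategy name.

Right

Left holds Row's payoff strictly below Right in every row: -3 < 2, -6 < -3, 7 < 9.
So Right is strictly dominated for Column.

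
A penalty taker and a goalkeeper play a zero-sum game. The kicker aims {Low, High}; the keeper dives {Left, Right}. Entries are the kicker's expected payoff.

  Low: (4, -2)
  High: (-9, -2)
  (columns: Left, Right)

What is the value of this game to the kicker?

-2

Row minima: Low → -2, High → -9; maximin = -2.
Column maxima: Left → 4, Right → -2; minimax = -2.
Since maximin = minimax = -2, there is a saddle point and the value is -2.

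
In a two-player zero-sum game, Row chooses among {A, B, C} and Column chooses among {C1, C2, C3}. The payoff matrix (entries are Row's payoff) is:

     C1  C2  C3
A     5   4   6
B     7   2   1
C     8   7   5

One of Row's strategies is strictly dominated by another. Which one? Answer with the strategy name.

C gives a strictly higher payoff than B against every column: 8 > 7, 7 > 2, 5 > 1.
So B is strictly dominated and Row never plays it.

B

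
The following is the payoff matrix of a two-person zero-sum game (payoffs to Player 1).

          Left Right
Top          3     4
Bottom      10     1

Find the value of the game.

Row minima: Top → 3, Bottom → 1; maximin = 3.
Column maxima: Left → 10, Right → 4; minimax = 4.
3 ≠ 4, so there is no saddle point; optimal play is mixed.
Let Player 1 play Top with probability p. Expected payoff against Left: 3p + 10(1−p) = −7p + 10; against Right: 4p + 1(1−p) = 3p + 1.
Setting these equal: −7p + 10 = 3p + 1 ⇒ −10p = -9 ⇒ p = 9/10, and the value is (-7)·(9/10) + 10 = 37/10.
For Player 2: with q = P(Left), equating Top's and Bottom's payoffs gives −q + 4 = 9q + 1 ⇒ q = 3/10.

37/10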